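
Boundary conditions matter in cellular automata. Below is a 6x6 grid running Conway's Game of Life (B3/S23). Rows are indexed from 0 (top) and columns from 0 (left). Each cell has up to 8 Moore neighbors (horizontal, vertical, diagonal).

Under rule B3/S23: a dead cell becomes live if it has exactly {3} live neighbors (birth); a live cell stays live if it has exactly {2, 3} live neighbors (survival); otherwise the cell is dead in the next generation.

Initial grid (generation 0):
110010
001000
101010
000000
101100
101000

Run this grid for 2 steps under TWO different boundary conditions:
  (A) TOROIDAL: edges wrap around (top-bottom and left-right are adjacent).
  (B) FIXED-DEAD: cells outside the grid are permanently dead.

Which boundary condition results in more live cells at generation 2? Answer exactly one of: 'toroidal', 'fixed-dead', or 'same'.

Under TOROIDAL boundary, generation 2:
101101
100011
110100
010010
001100
100011
Population = 17

Under FIXED-DEAD boundary, generation 2:
010000
101000
010100
010000
010000
001100
Population = 9

Comparison: toroidal=17, fixed-dead=9 -> toroidal

Answer: toroidal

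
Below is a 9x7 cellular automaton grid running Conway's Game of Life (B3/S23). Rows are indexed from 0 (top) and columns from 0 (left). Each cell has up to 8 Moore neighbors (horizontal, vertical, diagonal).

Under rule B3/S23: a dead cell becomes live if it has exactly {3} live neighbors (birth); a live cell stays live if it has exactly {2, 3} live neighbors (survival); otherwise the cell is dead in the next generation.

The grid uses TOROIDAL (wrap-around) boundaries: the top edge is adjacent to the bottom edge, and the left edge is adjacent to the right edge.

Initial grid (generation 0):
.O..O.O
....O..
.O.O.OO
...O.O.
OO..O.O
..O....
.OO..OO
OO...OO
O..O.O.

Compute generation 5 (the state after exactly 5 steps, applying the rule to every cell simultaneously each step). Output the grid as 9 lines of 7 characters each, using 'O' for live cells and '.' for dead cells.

Simulating step by step:
Generation 0 (given above): 26 live cells
Generation 1: 26 live cells
O..OO.O
..OOO.O
..OO.OO
.O.O...
OOOOOOO
..OO...
..O..O.
.......
..O....
Generation 2: 16 live cells
OO..O.O
.O.....
OO...OO
.......
O....OO
O......
..OO...
.......
...O...
Generation 3: 15 live cells
OOO....
..O....
OO....O
.O.....
O.....O
OO.....
.......
..OO...
O......
Generation 4: 16 live cells
O.O....
..O...O
OOO....
.O.....
......O
OO....O
.OO....
.......
O..O...
Generation 5: 21 live cells
(generation 5 grid is the final answer)

Answer: O.OO..O
..OO..O
O.O....
.OO....
.O....O
.OO...O
.OO....
.OO....
.O.....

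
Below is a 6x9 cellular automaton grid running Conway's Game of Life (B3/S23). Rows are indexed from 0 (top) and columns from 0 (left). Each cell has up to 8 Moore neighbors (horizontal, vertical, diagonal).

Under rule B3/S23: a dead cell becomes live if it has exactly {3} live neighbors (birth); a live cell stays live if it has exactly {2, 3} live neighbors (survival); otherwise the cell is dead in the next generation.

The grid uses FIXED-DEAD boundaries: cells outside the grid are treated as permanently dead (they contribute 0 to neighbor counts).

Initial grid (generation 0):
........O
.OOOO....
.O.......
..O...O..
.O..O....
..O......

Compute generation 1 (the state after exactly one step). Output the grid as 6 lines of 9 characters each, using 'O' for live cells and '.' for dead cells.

Answer: ..OO.....
.OOO.....
.O.......
.OO......
.OOO.....
.........

Derivation:
Simulating step by step:
Generation 0 (given above): 11 live cells
Generation 1: 11 live cells
(generation 1 grid is the final answer)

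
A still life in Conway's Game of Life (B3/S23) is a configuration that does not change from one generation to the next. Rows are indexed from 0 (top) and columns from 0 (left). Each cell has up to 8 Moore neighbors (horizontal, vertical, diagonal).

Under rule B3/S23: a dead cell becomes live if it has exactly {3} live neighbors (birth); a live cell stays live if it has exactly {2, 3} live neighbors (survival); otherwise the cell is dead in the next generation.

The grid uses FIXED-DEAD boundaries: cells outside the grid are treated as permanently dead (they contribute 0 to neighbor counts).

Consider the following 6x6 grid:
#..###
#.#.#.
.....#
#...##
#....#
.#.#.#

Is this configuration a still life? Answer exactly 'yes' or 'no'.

Answer: no

Derivation:
Compute generation 1 and compare to generation 0 (given above):
Generation 1:
.#.###
.#....
.#.#.#
....##
##...#
....#.
Cell (0,0) differs: gen0=1 vs gen1=0 -> NOT a still life.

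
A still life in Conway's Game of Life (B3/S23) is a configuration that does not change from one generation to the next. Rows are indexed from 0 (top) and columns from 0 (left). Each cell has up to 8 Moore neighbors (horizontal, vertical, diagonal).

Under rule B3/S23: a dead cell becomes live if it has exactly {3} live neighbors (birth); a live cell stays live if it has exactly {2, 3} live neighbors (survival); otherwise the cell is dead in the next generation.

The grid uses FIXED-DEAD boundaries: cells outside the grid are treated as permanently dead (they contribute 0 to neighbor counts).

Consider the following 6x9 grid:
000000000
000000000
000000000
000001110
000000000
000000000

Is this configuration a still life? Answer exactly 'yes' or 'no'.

Answer: no

Derivation:
Compute generation 1 and compare to generation 0 (given above):
Generation 1:
000000000
000000000
000000100
000000100
000000100
000000000
Cell (2,6) differs: gen0=0 vs gen1=1 -> NOT a still life.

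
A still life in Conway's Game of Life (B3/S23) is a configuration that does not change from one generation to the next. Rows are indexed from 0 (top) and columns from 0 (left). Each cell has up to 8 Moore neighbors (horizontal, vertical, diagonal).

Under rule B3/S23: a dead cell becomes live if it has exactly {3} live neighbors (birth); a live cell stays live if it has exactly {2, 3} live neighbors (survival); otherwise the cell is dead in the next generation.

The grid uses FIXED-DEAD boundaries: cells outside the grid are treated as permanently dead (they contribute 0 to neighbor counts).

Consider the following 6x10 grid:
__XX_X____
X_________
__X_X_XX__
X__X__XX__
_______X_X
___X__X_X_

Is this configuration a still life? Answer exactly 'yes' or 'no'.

Answer: no

Derivation:
Compute generation 1 and compare to generation 0 (given above):
Generation 1:
__________
_XX_XXX___
_X_X_XXX__
___X_X____
__________
_______XX_
Cell (0,2) differs: gen0=1 vs gen1=0 -> NOT a still life.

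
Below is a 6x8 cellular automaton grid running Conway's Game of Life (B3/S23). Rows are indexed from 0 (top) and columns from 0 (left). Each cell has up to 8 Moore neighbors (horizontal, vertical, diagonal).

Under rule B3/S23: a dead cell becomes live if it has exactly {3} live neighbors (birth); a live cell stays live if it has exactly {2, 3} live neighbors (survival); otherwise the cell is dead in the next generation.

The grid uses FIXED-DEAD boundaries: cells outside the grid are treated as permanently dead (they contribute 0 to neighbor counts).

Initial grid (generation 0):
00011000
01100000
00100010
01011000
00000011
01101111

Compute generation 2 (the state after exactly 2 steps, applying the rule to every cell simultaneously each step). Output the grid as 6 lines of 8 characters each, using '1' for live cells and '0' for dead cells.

Answer: 01110000
01110000
01010010
00100011
00101101
00000010

Derivation:
Simulating step by step:
Generation 0 (given above): 17 live cells
Generation 1: 13 live cells
00110000
01100000
00000000
00110111
01000001
00000101
Generation 2: 17 live cells
(generation 2 grid is the final answer)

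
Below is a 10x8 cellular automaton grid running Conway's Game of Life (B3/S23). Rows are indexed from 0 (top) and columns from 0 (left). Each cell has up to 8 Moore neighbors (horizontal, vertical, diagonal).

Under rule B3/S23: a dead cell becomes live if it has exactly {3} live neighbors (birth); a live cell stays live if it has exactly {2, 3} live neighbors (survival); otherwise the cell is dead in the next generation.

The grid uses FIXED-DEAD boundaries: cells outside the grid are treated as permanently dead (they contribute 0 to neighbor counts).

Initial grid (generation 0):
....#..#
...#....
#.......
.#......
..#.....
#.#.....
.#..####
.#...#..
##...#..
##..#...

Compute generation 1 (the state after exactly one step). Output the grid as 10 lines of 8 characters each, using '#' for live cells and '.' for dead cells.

Simulating step by step:
Generation 0 (given above): 21 live cells
Generation 1: 19 live cells
(generation 1 grid is the final answer)

Answer: ........
........
........
.#......
..#.....
..##.##.
###.###.
.##.....
..#.##..
##......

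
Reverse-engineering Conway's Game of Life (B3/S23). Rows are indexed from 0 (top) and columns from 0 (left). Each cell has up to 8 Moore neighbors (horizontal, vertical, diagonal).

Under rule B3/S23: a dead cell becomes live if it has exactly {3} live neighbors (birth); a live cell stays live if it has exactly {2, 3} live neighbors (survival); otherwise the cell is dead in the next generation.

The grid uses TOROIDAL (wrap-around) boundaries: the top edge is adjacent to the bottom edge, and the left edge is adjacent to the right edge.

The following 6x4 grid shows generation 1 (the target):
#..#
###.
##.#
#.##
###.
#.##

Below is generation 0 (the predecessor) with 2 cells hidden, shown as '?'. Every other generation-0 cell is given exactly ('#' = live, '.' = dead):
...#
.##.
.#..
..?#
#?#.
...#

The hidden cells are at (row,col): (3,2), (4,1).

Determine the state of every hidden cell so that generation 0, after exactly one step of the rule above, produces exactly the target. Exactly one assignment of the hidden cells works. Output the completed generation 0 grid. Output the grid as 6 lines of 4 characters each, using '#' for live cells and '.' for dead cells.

Answer: ...#
.##.
.#..
..##
#.#.
...#

Derivation:
Hidden generation-0 cells (in order): (3,2), (4,1).
A hidden cell only influences target cells in its own 3x3 neighborhood. Try each of the 2^2 = 4 assignments, step the completed generation 0 forward once under B3/S23, and compare with the target:
  (3,2)=. (4,1)=. -> step gives (2,3)='.' but target has '#' -> reject
  (3,2)=. (4,1)=# -> step gives (2,3)='.' but target has '#' -> reject
  (3,2)=# (4,1)=. -> step reproduces the target at every cell -> ACCEPT
  (3,2)=# (4,1)=# -> step gives (3,0)='.' but target has '#' -> reject
Unique solution: (3,2)=live, (4,1)=dead.
Check: live-neighbor counts of every cell in the completed generation 0:
3242
3232
3353
3433
2335
3233
Applying B3/S23 to generation 0 with these counts gives:
#..#
###.
##.#
#.##
###.
#.##
which matches the target exactly.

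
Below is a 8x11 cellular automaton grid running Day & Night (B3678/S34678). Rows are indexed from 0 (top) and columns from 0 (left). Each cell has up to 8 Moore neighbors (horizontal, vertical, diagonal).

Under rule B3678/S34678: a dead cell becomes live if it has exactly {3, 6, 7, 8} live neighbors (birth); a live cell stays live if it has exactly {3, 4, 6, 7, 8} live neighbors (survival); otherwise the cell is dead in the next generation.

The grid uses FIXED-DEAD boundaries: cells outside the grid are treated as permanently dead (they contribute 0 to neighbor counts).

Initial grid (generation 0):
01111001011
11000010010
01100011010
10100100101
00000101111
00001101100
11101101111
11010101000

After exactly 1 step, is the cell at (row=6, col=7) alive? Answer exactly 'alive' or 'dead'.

Simulating step by step:
Generation 0 (given above): 44 live cells
Generation 1: 36 live cells
11100000100
10100110010
00100111011
00000000011
00000101000
01011110110
11100111010
11000000010

Cell (6,7) at generation 1: 1 -> alive

Answer: alive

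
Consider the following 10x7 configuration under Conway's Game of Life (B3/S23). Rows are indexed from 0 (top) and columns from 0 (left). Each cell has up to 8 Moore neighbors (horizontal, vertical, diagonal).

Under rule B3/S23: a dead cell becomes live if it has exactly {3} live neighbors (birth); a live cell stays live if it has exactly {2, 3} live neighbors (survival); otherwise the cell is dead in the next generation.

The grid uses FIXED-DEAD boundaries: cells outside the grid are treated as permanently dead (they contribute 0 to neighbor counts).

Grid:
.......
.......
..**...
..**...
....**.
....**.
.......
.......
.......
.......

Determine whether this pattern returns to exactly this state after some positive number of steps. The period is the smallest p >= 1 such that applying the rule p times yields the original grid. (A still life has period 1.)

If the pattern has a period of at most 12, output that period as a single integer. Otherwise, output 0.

Answer: 2

Derivation:
Simulating and comparing each generation to the original:
Gen 0 (original, given above): 8 live cells
Gen 1: 6 live cells, differs from original
Gen 2: 8 live cells, MATCHES original -> period = 2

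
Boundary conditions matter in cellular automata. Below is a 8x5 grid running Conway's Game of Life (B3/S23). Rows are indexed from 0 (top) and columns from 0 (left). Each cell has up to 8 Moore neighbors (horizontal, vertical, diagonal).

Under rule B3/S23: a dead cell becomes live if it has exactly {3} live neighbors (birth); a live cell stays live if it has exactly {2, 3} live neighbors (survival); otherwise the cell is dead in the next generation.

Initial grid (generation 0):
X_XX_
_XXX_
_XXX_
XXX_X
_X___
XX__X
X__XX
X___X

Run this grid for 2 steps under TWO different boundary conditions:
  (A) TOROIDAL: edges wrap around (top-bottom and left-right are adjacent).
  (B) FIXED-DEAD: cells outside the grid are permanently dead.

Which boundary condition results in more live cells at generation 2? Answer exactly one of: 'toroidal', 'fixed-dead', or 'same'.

Under TOROIDAL boundary, generation 2:
_X___
_____
_____
_____
___XX
___XX
_X_X_
_____
Population = 7

Under FIXED-DEAD boundary, generation 2:
_____
___XX
_____
_____
X__XX
XX___
X____
___XX
Population = 10

Comparison: toroidal=7, fixed-dead=10 -> fixed-dead

Answer: fixed-dead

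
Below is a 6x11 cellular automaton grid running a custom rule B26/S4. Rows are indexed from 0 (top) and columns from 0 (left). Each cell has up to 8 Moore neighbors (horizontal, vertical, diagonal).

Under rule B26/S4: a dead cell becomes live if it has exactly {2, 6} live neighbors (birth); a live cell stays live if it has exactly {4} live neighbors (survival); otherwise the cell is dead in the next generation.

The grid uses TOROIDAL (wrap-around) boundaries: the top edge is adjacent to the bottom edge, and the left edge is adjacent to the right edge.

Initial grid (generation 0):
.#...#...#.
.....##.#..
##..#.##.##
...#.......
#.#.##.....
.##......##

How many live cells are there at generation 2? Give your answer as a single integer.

Simulating step by step:
Generation 0 (given above): 22 live cells
Generation 1: 14 live cells
....#..#...
..#..##....
..##.......
.......###.
.........#.
.#....#.#..
Generation 2: 17 live cells
.###....#..
.#.....#...
.#..##...#.
..##......#
......#...#
.....#...#.
Population at generation 2: 17

Answer: 17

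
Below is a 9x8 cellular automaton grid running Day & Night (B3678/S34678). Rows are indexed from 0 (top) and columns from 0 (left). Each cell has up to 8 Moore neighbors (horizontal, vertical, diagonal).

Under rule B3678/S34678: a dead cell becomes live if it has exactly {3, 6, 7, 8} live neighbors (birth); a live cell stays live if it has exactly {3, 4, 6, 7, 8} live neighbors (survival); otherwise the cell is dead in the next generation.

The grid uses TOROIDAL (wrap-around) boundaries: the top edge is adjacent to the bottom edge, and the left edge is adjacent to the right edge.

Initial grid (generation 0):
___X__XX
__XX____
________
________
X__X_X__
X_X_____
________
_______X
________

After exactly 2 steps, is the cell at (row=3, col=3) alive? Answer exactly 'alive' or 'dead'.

Simulating step by step:
Generation 0 (given above): 11 live cells
Generation 1: 5 live cells
__X_____
________
________
________
_X______
_X______
________
________
______XX
Generation 2: 0 live cells
________
________
________
________
________
________
________
________
________

Cell (3,3) at generation 2: 0 -> dead

Answer: dead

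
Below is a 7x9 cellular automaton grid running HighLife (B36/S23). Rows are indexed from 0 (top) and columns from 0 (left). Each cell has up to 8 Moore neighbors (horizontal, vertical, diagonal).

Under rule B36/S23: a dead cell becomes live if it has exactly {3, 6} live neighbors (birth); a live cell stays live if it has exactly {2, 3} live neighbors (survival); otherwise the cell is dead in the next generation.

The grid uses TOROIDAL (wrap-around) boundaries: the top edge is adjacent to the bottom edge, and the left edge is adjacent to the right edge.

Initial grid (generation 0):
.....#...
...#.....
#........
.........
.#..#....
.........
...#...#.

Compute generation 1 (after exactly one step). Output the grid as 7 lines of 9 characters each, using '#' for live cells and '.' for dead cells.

Answer: ....#....
.........
.........
.........
.........
.........
.........

Derivation:
Simulating step by step:
Generation 0 (given above): 7 live cells
Generation 1: 1 live cells
(generation 1 grid is the final answer)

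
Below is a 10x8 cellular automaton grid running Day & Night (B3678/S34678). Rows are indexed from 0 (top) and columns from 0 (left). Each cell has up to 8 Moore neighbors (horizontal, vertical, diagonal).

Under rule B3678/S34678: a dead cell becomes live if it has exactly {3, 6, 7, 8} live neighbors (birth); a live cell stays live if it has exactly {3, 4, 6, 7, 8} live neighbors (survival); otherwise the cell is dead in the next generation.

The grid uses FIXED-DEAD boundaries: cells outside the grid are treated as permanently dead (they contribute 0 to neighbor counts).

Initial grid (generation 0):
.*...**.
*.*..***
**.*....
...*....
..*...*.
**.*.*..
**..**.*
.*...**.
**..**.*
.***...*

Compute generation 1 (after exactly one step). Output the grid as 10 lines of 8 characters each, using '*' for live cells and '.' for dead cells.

Simulating step by step:
Generation 0 (given above): 35 live cells
Generation 1: 36 live cells
(generation 1 grid is the final answer)

Answer: .....***
*.*.***.
.*..*.*.
.*......
.****...
**...*..
**..**..
.**....*
**.***..
***.*.*.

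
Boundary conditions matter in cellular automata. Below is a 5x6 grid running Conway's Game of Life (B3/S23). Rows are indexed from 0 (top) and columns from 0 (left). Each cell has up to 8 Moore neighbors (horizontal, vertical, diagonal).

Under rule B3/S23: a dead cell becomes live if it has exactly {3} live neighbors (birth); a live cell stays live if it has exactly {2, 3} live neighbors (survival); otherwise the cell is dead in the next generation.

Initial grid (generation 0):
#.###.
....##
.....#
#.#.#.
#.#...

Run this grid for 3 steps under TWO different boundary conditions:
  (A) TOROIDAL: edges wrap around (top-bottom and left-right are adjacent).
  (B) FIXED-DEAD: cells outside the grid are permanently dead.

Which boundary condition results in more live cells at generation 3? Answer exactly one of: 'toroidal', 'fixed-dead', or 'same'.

Answer: toroidal

Derivation:
Under TOROIDAL boundary, generation 3:
#..#..
......
......
..#.#.
#.#.#.
Population = 7

Under FIXED-DEAD boundary, generation 3:
....##
.....#
..###.
......
......
Population = 6

Comparison: toroidal=7, fixed-dead=6 -> toroidal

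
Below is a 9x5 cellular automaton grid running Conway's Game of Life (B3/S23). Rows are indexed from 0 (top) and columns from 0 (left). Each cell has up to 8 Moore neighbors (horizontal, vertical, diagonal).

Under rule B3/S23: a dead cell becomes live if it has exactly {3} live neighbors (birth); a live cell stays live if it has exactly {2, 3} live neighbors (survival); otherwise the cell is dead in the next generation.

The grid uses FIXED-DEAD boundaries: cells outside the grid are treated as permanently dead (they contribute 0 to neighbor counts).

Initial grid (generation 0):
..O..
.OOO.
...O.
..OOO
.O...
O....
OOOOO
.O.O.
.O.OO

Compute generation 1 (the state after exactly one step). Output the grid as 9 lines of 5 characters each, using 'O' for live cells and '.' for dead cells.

Simulating step by step:
Generation 0 (given above): 20 live cells
Generation 1: 19 live cells
(generation 1 grid is the final answer)

Answer: .OOO.
.O.O.
.O...
..OOO
.OOO.
O..O.
O..OO
.....
...OO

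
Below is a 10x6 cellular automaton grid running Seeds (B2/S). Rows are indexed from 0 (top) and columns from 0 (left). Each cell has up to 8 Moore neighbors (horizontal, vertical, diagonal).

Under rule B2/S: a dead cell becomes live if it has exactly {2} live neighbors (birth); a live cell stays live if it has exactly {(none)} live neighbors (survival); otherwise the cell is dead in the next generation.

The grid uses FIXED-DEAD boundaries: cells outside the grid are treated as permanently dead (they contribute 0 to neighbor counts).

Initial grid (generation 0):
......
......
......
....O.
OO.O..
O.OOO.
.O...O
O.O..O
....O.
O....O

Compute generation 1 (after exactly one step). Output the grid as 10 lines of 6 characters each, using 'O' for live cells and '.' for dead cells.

Answer: ......
......
......
OOOO..
.....O
.....O
......
...O..
O..O..
....O.

Derivation:
Simulating step by step:
Generation 0 (given above): 16 live cells
Generation 1: 10 live cells
(generation 1 grid is the final answer)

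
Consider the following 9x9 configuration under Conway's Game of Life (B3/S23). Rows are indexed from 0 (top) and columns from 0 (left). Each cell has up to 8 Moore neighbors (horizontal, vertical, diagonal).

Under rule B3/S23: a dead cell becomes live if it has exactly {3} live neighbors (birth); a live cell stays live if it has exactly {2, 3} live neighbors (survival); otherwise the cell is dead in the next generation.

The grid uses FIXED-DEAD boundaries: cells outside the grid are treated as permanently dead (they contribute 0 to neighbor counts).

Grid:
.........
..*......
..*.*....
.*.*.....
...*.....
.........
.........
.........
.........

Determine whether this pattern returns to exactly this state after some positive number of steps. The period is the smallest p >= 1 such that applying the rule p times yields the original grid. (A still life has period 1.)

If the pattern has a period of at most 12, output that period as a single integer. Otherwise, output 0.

Simulating and comparing each generation to the original:
Gen 0 (original, given above): 6 live cells
Gen 1: 6 live cells, differs from original
Gen 2: 6 live cells, MATCHES original -> period = 2

Answer: 2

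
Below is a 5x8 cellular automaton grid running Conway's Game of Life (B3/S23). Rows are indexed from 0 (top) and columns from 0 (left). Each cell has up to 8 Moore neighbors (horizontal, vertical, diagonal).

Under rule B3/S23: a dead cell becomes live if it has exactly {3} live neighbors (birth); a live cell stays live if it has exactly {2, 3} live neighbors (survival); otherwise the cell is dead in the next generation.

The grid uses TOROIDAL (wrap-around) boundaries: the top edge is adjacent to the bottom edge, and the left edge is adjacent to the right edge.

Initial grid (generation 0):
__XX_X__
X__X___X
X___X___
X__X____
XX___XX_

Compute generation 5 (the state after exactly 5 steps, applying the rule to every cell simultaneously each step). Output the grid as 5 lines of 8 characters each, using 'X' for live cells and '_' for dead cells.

Answer: X_____X_
______XX
________
________
_______X

Derivation:
Simulating step by step:
Generation 0 (given above): 14 live cells
Generation 1: 21 live cells
__XX_X__
XXXX___X
XX_XX___
X___XX__
XX_X_XXX
Generation 2: 7 live cells
_____X__
_______X
_____X__
________
XX_X___X
Generation 3: 5 live cells
______XX
______X_
________
X_______
X_______
Generation 4: 5 live cells
______XX
______XX
________
________
X_______
Generation 5: 5 live cells
(generation 5 grid is the final answer)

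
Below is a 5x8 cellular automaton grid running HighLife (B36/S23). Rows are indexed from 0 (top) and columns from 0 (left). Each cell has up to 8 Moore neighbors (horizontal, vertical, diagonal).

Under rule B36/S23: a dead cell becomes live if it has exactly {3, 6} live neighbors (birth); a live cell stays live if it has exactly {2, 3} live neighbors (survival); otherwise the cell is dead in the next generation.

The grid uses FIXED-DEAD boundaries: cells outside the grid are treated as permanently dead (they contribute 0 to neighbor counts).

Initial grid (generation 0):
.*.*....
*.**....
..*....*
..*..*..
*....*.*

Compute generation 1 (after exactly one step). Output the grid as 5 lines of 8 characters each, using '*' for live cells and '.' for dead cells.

Answer: .*.*....
...*....
..*.....
.*......
......*.

Derivation:
Simulating step by step:
Generation 0 (given above): 12 live cells
Generation 1: 6 live cells
(generation 1 grid is the final answer)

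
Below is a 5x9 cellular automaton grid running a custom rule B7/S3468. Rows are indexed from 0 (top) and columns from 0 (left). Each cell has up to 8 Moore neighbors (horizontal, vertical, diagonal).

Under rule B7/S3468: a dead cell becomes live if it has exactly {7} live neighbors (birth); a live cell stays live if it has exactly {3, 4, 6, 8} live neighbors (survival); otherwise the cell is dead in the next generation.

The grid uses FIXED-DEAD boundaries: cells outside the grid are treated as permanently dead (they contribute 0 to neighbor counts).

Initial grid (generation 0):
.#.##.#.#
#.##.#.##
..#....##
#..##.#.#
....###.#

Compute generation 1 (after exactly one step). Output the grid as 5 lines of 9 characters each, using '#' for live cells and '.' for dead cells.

Simulating step by step:
Generation 0 (given above): 23 live cells
Generation 1: 13 live cells
(generation 1 grid is the final answer)

Answer: ...##....
..##....#
..#.....#
...##.#.#
....##...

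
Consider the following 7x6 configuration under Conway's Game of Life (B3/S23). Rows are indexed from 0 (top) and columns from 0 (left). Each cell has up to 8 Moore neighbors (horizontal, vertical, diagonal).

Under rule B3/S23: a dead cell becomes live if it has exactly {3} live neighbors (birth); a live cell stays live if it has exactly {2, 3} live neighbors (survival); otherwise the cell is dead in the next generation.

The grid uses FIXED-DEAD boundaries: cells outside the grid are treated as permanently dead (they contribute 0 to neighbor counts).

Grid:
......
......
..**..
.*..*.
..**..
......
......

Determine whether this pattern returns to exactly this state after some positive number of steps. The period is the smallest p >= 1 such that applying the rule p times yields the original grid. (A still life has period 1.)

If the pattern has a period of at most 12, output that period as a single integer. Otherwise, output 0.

Simulating and comparing each generation to the original:
Gen 0 (original, given above): 6 live cells
Gen 1: 6 live cells, MATCHES original -> period = 1

Answer: 1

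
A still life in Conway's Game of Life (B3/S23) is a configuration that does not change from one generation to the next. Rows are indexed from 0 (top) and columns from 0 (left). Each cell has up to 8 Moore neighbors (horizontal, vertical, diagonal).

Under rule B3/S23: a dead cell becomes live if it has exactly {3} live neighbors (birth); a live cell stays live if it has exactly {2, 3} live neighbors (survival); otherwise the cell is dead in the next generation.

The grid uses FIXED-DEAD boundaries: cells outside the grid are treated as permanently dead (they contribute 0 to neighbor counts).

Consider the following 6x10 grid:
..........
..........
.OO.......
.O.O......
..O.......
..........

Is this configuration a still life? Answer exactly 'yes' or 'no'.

Answer: yes

Derivation:
Compute generation 1 and compare to generation 0 (given above):
Generation 1:
..........
..........
.OO.......
.O.O......
..O.......
..........
The grids are IDENTICAL -> still life.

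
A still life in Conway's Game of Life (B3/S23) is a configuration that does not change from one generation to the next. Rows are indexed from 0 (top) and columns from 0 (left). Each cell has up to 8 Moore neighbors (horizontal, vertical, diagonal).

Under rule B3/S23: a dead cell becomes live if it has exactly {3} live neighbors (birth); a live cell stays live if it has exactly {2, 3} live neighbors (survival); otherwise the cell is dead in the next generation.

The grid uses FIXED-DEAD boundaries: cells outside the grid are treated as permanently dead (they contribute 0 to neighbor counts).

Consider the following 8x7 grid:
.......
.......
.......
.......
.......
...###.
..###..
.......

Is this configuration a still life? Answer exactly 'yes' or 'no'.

Compute generation 1 and compare to generation 0 (given above):
Generation 1:
.......
.......
.......
.......
....#..
..#..#.
..#..#.
...#...
Cell (4,4) differs: gen0=0 vs gen1=1 -> NOT a still life.

Answer: no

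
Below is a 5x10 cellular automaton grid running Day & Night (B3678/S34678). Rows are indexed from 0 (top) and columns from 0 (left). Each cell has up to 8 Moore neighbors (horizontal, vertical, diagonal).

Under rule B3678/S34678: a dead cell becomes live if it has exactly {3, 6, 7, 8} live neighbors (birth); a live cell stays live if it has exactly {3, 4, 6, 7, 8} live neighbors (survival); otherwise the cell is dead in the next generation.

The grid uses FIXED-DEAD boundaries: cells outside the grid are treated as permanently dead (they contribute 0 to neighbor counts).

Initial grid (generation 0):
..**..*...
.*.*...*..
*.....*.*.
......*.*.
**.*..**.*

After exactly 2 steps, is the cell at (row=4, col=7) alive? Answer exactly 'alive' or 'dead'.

Answer: alive

Derivation:
Simulating step by step:
Generation 0 (given above): 17 live cells
Generation 1: 12 live cells
..*.......
......**..
..........
**...*****
.......**.
Generation 2: 7 live cells
..........
..........
.....*....
......***.
.......***

Cell (4,7) at generation 2: 1 -> alive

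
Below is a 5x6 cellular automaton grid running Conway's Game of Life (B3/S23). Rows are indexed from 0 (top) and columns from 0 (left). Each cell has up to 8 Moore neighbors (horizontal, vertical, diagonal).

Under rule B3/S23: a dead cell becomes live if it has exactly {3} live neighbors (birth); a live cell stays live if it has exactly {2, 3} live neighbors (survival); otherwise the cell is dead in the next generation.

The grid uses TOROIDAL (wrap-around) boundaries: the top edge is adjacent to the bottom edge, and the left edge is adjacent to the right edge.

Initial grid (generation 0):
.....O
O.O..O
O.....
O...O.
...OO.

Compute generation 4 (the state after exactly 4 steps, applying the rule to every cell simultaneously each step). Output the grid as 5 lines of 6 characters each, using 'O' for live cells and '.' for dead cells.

Answer: O.O.O.
...OOO
......
...OOO
.....O

Derivation:
Simulating step by step:
Generation 0 (given above): 9 live cells
Generation 1: 11 live cells
O..O.O
OO...O
O.....
...OO.
...OO.
Generation 2: 12 live cells
.OOO..
.O..O.
OO..O.
...OOO
..O...
Generation 3: 14 live cells
.O.O..
....OO
OOO...
OOOOOO
.O....
Generation 4: 10 live cells
(generation 4 grid is the final answer)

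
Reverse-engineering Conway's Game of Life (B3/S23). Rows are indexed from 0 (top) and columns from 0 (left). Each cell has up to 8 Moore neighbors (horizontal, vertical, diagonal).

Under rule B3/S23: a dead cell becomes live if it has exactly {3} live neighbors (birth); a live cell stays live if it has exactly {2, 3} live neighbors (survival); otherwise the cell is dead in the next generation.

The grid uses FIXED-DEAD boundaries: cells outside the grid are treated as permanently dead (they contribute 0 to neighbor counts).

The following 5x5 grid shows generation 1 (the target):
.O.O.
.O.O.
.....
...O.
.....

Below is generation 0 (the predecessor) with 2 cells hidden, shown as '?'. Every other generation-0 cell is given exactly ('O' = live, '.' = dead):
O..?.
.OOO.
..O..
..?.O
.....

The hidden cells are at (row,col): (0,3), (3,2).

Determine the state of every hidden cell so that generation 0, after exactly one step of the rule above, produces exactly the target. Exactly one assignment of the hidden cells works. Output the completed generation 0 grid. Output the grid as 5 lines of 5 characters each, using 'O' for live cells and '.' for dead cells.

Hidden generation-0 cells (in order): (0,3), (3,2).
A hidden cell only influences target cells in its own 3x3 neighborhood. Try each of the 2^2 = 4 assignments, step the completed generation 0 forward once under B3/S23, and compare with the target:
  (0,3)=. (3,2)=. -> step gives (0,2)='O' but target has '.' -> reject
  (0,3)=. (3,2)=O -> step gives (0,2)='O' but target has '.' -> reject
  (0,3)=O (3,2)=. -> step gives (2,1)='O' but target has '.' -> reject
  (0,3)=O (3,2)=O -> step reproduces the target at every cell -> ACCEPT
Unique solution: (0,3)=live, (3,2)=live.
Check: live-neighbor counts of every cell in the completed generation 0:
13422
23432
14452
02130
01121
Applying B3/S23 to generation 0 with these counts gives:
.O.O.
.O.O.
.....
...O.
.....
which matches the target exactly.

Answer: O..O.
.OOO.
..O..
..O.O
.....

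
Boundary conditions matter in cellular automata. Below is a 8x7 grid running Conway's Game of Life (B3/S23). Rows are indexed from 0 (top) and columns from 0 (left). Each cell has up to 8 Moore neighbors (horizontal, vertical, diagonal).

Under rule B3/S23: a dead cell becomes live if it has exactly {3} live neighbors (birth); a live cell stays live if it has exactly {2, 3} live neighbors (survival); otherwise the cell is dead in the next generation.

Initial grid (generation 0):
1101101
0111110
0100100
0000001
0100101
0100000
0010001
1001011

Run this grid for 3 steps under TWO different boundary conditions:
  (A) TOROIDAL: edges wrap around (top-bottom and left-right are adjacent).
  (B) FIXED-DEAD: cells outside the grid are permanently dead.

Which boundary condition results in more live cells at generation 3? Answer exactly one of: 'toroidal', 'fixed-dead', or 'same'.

Answer: same

Derivation:
Under TOROIDAL boundary, generation 3:
0000000
0000000
0000000
0000000
0100000
0010000
0000000
1111111
Population = 9

Under FIXED-DEAD boundary, generation 3:
0000000
0000000
0000000
0000000
0000000
0110110
0110101
0000010
Population = 9

Comparison: toroidal=9, fixed-dead=9 -> same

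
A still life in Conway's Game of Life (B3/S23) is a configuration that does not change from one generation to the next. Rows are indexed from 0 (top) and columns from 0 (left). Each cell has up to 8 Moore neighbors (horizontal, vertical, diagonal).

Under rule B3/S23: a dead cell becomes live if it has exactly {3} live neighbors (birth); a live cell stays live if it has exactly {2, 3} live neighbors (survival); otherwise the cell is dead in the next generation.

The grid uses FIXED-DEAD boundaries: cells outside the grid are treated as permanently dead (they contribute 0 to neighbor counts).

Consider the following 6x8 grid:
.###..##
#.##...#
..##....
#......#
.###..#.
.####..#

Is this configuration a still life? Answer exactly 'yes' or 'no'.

Answer: no

Derivation:
Compute generation 1 and compare to generation 0 (given above):
Generation 1:
.#.#..##
....#.##
..##....
........
#...#.##
.#..#...
Cell (0,2) differs: gen0=1 vs gen1=0 -> NOT a still life.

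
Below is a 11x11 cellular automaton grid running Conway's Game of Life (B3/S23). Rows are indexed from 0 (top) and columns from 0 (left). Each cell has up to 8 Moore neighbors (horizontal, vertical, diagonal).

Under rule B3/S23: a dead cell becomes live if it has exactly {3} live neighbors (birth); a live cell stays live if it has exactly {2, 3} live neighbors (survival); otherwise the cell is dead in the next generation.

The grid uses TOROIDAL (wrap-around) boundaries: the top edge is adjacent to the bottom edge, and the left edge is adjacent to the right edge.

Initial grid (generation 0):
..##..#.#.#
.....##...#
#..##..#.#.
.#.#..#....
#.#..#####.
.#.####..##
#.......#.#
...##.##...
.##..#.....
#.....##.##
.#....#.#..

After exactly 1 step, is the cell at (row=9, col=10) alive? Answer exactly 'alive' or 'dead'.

Simulating step by step:
Generation 0 (given above): 48 live cells
Generation 1: 59 live cells
#.#...#....
#.#..##.#.#
#.###..#..#
##.#.....#.
#.......##.
.####......
#.#.....#.#
########...
######..#.#
#.#..######
.##..##.#..

Cell (9,10) at generation 1: 1 -> alive

Answer: alive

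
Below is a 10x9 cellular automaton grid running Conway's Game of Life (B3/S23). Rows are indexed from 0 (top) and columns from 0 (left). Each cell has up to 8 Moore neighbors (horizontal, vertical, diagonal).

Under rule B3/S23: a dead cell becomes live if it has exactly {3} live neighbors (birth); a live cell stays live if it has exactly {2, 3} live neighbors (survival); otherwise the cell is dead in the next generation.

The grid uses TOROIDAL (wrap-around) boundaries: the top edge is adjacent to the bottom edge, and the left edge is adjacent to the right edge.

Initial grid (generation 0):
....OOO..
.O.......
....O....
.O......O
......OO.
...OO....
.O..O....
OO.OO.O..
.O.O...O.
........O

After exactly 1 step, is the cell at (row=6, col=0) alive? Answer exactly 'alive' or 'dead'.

Answer: alive

Derivation:
Simulating step by step:
Generation 0 (given above): 22 live cells
Generation 1: 24 live cells
.....O...
....O....
O........
.......O.
.......O.
...OOO...
OO.......
OO.OOO...
.O.OO..OO
....OOOO.

Cell (6,0) at generation 1: 1 -> alive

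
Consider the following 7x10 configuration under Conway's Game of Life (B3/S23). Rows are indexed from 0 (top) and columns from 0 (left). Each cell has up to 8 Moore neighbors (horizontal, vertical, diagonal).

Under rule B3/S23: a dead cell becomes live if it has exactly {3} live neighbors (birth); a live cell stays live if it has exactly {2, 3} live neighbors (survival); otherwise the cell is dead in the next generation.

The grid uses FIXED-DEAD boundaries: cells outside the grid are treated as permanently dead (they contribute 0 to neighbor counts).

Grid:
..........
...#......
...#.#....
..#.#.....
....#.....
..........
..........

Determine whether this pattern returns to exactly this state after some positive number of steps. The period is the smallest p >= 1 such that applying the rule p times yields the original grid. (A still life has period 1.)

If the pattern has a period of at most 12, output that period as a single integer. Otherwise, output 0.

Answer: 2

Derivation:
Simulating and comparing each generation to the original:
Gen 0 (original, given above): 6 live cells
Gen 1: 6 live cells, differs from original
Gen 2: 6 live cells, MATCHES original -> period = 2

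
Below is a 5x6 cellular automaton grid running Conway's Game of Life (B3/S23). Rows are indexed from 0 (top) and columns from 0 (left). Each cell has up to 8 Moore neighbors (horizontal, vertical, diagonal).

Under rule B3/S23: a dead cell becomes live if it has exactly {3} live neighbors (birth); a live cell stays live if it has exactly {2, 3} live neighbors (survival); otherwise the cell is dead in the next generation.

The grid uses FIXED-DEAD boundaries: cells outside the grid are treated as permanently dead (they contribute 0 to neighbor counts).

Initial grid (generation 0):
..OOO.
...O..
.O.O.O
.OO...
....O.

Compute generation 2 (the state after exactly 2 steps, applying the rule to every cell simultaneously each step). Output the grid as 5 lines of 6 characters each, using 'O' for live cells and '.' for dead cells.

Answer: ...O..
......
.O..O.
.O..O.
..OO..

Derivation:
Simulating step by step:
Generation 0 (given above): 10 live cells
Generation 1: 10 live cells
..OOO.
......
.O.OO.
.OOOO.
......
Generation 2: 7 live cells
(generation 2 grid is the final answer)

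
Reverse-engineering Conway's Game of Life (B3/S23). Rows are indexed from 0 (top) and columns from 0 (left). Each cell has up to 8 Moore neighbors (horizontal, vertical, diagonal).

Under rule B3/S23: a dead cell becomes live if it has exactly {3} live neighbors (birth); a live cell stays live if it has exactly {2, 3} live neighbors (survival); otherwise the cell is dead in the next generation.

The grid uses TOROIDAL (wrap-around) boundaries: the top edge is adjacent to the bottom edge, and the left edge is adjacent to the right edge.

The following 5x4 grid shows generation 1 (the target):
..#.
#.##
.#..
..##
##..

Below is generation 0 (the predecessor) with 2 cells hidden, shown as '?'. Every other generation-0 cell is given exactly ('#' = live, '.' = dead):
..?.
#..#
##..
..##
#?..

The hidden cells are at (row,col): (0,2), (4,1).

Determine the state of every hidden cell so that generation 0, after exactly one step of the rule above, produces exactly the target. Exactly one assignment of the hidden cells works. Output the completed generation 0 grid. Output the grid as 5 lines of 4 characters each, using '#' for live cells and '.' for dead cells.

Answer: ..#.
#..#
##..
..##
##..

Derivation:
Hidden generation-0 cells (in order): (0,2), (4,1).
A hidden cell only influences target cells in its own 3x3 neighborhood. Try each of the 2^2 = 4 assignments, step the completed generation 0 forward once under B3/S23, and compare with the target:
  (0,2)=. (4,1)=. -> step gives (0,0)='#' but target has '.' -> reject
  (0,2)=. (4,1)=# -> step gives (0,1)='#' but target has '.' -> reject
  (0,2)=# (4,1)=. -> step gives (0,0)='#' but target has '.' -> reject
  (0,2)=# (4,1)=# -> step reproduces the target at every cell -> ACCEPT
Unique solution: (0,2)=live, (4,1)=live.
Check: live-neighbor counts of every cell in the completed generation 0:
4424
3433
4345
5533
2344
Applying B3/S23 to generation 0 with these counts gives:
..#.
#.##
.#..
..##
##..
which matches the target exactly.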